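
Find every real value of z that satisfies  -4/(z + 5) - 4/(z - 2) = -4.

z = -4.1401 or z = 3.1401

Multiply both sides by (z + 5)(z - 2):
-4(z - 2) - 4(z + 5) = -4(z + 5)(z - 2).
Expand and collect terms: -4z^2 - 4z + 52 = 0.
By the quadratic formula, z = (4 +/- sqrt(848)) / -8, so z ~= -4.1401 or z ~= 3.1401.
Neither value makes a denominator zero (z != -5, z != 2), so both are valid.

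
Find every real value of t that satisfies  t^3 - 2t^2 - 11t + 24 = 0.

t = -3.3723 or t = 2.3723 or t = 3

Possible rational roots are divisors of 24. Testing t = 3 gives 0, so (t - 3) is a factor.
Divide: t^3 - 2t^2 - 11t + 24 = (t - 3)(t^2 + t - 8).
Apply the quadratic formula to t^2 + t - 8 = 0: t = (-1 +/- sqrt(33))/2, i.e. t ~= 2.3723 or t ~= -3.3723.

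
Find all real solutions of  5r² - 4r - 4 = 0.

Discriminant: (-4)² − 4·5·(-4) = 96.
Quadratic formula: r = (4 ± √96) / 10.
So r = 2/5 + 2·√(6)/5 ≈ 1.3798 or r = 2/5 - 2·√(6)/5 ≈ -0.5798.

r = -0.5798 or r = 1.3798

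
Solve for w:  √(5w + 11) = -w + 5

Square both sides: 5w + 11 = (-w + 5)².
Expand and rearrange: w² - 15w + 14 = 0.
Solving gives w = 14 or w = 1.
Check each candidate in the original equation:
  w = 14: √(81) = 9, while -w + 5 = -9 — extraneous.
  w = 1: √(16) = 4, while -w + 5 = 4 — valid.

w = 1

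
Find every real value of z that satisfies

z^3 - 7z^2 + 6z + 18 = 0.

z = -1.1623 or z = 3 or z = 5.1623

Possible rational roots are divisors of 18. Testing z = 3 gives 0, so (z - 3) is a factor.
Divide: z^3 - 7z^2 + 6z + 18 = (z - 3)(z^2 - 4z - 6).
Apply the quadratic formula to z^2 - 4z - 6 = 0: z = (4 +/- sqrt(40))/2, i.e. z ~= 5.1623 or z ~= -1.1623.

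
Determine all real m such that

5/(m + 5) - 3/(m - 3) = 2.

Multiply both sides by (m + 5)(m - 3):
5(m - 3) - 3(m + 5) = 2(m + 5)(m - 3).
Expand and collect terms: 2m^2 + 2m = 0.
Factor or apply the quadratic formula: m = 0 or m = -1.
Neither value makes a denominator zero (m != -5, m != 3), so both are valid.

m = -1 or m = 0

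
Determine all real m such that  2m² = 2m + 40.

Bring every term to one side: 2m² - 2m - 40 = 0.
Factor: 2(m + 4)(m - 5) = 0.
So m = -4 or m = 5.

m = -4 or m = 5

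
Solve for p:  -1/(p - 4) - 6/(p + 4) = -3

Multiply both sides by (p - 4)(p + 4):
-(p + 4) - 6(p - 4) = -3(p - 4)(p + 4).
Expand and collect terms: -3p^2 + 7p + 28 = 0.
By the quadratic formula, p = (-7 +/- sqrt(385)) / -6, so p ~= -2.1036 or p ~= 4.4369.
Neither value makes a denominator zero (p != 4, p != -4), so both are valid.

p = -2.1036 or p = 4.4369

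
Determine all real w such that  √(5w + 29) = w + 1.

Square both sides: 5w + 29 = (w + 1)².
Expand and rearrange: w² - 3w - 28 = 0.
Solving gives w = 7 or w = -4.
Check each candidate in the original equation:
  w = 7: √(64) = 8, while w + 1 = 8 — valid.
  w = -4: √(9) = 3, while w + 1 = -3 — extraneous.

w = 7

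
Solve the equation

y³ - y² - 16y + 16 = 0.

y = -4 or y = 1 or y = 4

Possible rational roots are divisors of 16. Testing y = -4 gives 0, so (y + 4) is a factor.
Divide: y³ - y² - 16y + 16 = (y + 4)(y² - 5y + 4).
Factor the quadratic: y = 4 or y = 1.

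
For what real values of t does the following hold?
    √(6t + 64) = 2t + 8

t = 0

Square both sides: 6t + 64 = (2t + 8)².
Expand and rearrange: 4t² + 26t = 0.
Solving gives t = 0 or t = -6.5.
Check each candidate in the original equation:
  t = 0: √(64) = 8, while 2t + 8 = 8 — valid.
  t = -6.5: √(25) = 5, while 2t + 8 = -5 — extraneous.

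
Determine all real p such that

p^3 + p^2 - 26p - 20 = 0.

Possible rational roots are divisors of -20. Testing p = 5 gives 0, so (p - 5) is a factor.
Divide: p^3 + p^2 - 26p - 20 = (p - 5)(p^2 + 6p + 4).
Apply the quadratic formula to p^2 + 6p + 4 = 0: p = (-6 +/- sqrt(20))/2, i.e. p ~= -0.7639 or p ~= -5.2361.

p = -5.2361 or p = -0.7639 or p = 5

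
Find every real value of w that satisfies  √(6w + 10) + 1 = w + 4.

w = -1 or w = 1

Isolate the radical: √(6w + 10) = w + 3.
Square both sides: 6w + 10 = (w + 3)².
Expand and rearrange: w² - 1 = 0.
Solving gives w = 1 or w = -1.
Check each candidate in the original equation:
  w = 1: √(16) = 4, while w + 3 = 4 — valid.
  w = -1: √(4) = 2, while w + 3 = 2 — valid.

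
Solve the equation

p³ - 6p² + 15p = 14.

p = 2

Rearrange: p³ - 6p² + 15p - 14 = 0.
Possible rational roots are divisors of -14. Testing p = 2 gives 0, so (p - 2) is a factor.
Divide: p³ - 6p² + 15p - 14 = (p - 2)(p² - 4p + 7).
The quadratic p² - 4p + 7 has discriminant -12 < 0, so no further real roots.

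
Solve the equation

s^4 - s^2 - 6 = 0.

Let u = s^2. The equation becomes u^2 - u - 6 = 0.
Factor: (u + 2)(u - 3) = 0, so u = -2 or u = 3.
s^2 = -2 < 0 has no real solution.
s^2 = 3 gives s = +/-sqrt(3) ~= +/-1.7321.

s = -1.7321 or s = 1.7321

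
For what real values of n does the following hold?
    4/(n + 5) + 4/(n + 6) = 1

Multiply both sides by (n + 5)(n + 6):
4(n + 6) + 4(n + 5) = (n + 5)(n + 6).
Expand and collect terms: n² + 3n - 14 = 0.
By the quadratic formula, n = (-3 ± √65) / 2, so n ≈ 2.5311 or n ≈ -5.5311.
Neither value makes a denominator zero (n ≠ -5, n ≠ -6), so both are valid.

n = -5.5311 or n = 2.5311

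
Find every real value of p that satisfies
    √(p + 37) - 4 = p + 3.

Isolate the radical: √(p + 37) = p + 7.
Square both sides: p + 37 = (p + 7)².
Expand and rearrange: p² + 13p + 12 = 0.
Solving gives p = -1 or p = -12.
Check each candidate in the original equation:
  p = -1: √(36) = 6, while p + 7 = 6 — valid.
  p = -12: √(25) = 5, while p + 7 = -5 — extraneous.

p = -1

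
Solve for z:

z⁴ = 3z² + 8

Let u = z². The equation becomes u² - 3u - 8 = 0.
By the quadratic formula, u = 3/2 + √(41)/2 or u = 3/2 - √(41)/2.
z² = 3/2 + √(41)/2 gives z = ±√(3/2 + √(41)/2) ≈ ±2.1683.
z² = 3/2 - √(41)/2 < 0 has no real solution.

z = -2.1683 or z = 2.1683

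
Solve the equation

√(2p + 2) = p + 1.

p = -1 or p = 1

Square both sides: 2p + 2 = (p + 1)².
Expand and rearrange: p² - 1 = 0.
Solving gives p = 1 or p = -1.
Check each candidate in the original equation:
  p = 1: √(4) = 2, while p + 1 = 2 — valid.
  p = -1: √(0) = 0, while p + 1 = 0 — valid.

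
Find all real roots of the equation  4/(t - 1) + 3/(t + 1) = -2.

t = -3.6375 or t = 0.1375

Multiply both sides by (t - 1)(t + 1):
4(t + 1) + 3(t - 1) = -2(t - 1)(t + 1).
Expand and collect terms: -2t² - 7t + 1 = 0.
By the quadratic formula, t = (7 ± √57) / -4, so t ≈ -3.6375 or t ≈ 0.1375.
Neither value makes a denominator zero (t ≠ 1, t ≠ -1), so both are valid.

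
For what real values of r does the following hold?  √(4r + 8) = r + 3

r = -1

Square both sides: 4r + 8 = (r + 3)².
Expand and rearrange: r² + 2r + 1 = 0.
This gives the repeated root r = -1.
Check in the original equation:
  r = -1: √(4) = 2, while r + 3 = 2 — valid.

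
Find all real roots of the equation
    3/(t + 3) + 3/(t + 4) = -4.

t = -5.1514 or t = -3.3486

Multiply both sides by (t + 3)(t + 4):
3(t + 4) + 3(t + 3) = -4(t + 3)(t + 4).
Expand and collect terms: -4t^2 - 34t - 69 = 0.
By the quadratic formula, t = (34 +/- sqrt(52)) / -8, so t ~= -5.1514 or t ~= -3.3486.
Neither value makes a denominator zero (t != -3, t != -4), so both are valid.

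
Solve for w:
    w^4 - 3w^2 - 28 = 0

w = -2.6458 or w = 2.6458

Let u = w^2. The equation becomes u^2 - 3u - 28 = 0.
Factor: (u + 4)(u - 7) = 0, so u = -4 or u = 7.
w^2 = -4 < 0 has no real solution.
w^2 = 7 gives w = +/-sqrt(7) ~= +/-2.6458.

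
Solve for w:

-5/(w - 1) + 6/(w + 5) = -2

Multiply both sides by (w - 1)(w + 5):
-5(w + 5) + 6(w - 1) = -2(w - 1)(w + 5).
Expand and collect terms: -2w^2 - 9w + 41 = 0.
By the quadratic formula, w = (9 +/- sqrt(409)) / -4, so w ~= -7.3059 or w ~= 2.8059.
Neither value makes a denominator zero (w != 1, w != -5), so both are valid.

w = -7.3059 or w = 2.8059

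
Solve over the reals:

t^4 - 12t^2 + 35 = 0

Let u = t^2. The equation becomes u^2 - 12u + 35 = 0.
Factor: (u - 7)(u - 5) = 0, so u = 7 or u = 5.
t^2 = 7 gives t = +/-sqrt(7) ~= +/-2.6458.
t^2 = 5 gives t = +/-sqrt(5) ~= +/-2.2361.

t = -2.6458 or t = -2.2361 or t = 2.2361 or t = 2.6458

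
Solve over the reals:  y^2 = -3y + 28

Bring every term to one side: y^2 + 3y - 28 = 0.
Factor: (y + 7)(y - 4) = 0.
So y = -7 or y = 4.

y = -7 or y = 4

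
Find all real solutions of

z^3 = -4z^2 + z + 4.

Rearrange: z^3 + 4z^2 - z - 4 = 0.
Possible rational roots are divisors of -4. Testing z = -4 gives 0, so (z + 4) is a factor.
Divide: z^3 + 4z^2 - z - 4 = (z + 4)(z^2 - 1).
Factor the quadratic: z = 1 or z = -1.

z = -4 or z = -1 or z = 1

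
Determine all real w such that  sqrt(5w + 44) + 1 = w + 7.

Isolate the radical: sqrt(5w + 44) = w + 6.
Square both sides: 5w + 44 = (w + 6)^2.
Expand and rearrange: w^2 + 7w - 8 = 0.
Solving gives w = 1 or w = -8.
Check each candidate in the original equation:
  w = 1: sqrt(49) = 7, while w + 6 = 7 — valid.
  w = -8: sqrt(4) = 2, while w + 6 = -2 — extraneous.

w = 1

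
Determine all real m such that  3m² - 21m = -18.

m = 1 or m = 6

Bring every term to one side: 3m² - 21m + 18 = 0.
Factor: 3(m - 6)(m - 1) = 0.
So m = 6 or m = 1.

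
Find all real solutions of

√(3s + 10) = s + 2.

s = 2

Square both sides: 3s + 10 = (s + 2)².
Expand and rearrange: s² + s - 6 = 0.
Solving gives s = 2 or s = -3.
Check each candidate in the original equation:
  s = 2: √(16) = 4, while s + 2 = 4 — valid.
  s = -3: √(1) = 1, while s + 2 = -1 — extraneous.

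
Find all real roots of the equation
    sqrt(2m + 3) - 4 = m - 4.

m = 3

Isolate the radical: sqrt(2m + 3) = m.
Square both sides: 2m + 3 = (m)^2.
Expand and rearrange: m^2 - 2m - 3 = 0.
Solving gives m = 3 or m = -1.
Check each candidate in the original equation:
  m = 3: sqrt(9) = 3, while m = 3 — valid.
  m = -1: sqrt(1) = 1, while m = -1 — extraneous.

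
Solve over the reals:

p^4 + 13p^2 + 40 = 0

Let u = p^2. The equation becomes u^2 + 13u + 40 = 0.
Factor: (u + 5)(u + 8) = 0, so u = -5 or u = -8.
p^2 = -5 < 0 has no real solution.
p^2 = -8 < 0 has no real solution.

No real solutions.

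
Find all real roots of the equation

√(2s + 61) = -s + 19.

s = 10

Square both sides: 2s + 61 = (-s + 19)².
Expand and rearrange: s² - 40s + 300 = 0.
Solving gives s = 30 or s = 10.
Check each candidate in the original equation:
  s = 30: √(121) = 11, while -s + 19 = -11 — extraneous.
  s = 10: √(81) = 9, while -s + 19 = 9 — valid.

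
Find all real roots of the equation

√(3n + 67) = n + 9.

n = -1

Square both sides: 3n + 67 = (n + 9)².
Expand and rearrange: n² + 15n + 14 = 0.
Solving gives n = -1 or n = -14.
Check each candidate in the original equation:
  n = -1: √(64) = 8, while n + 9 = 8 — valid.
  n = -14: √(25) = 5, while n + 9 = -5 — extraneous.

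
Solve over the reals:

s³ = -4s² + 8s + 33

Rearrange: s³ + 4s² - 8s - 33 = 0.
Possible rational roots are divisors of -33. Testing s = -3 gives 0, so (s + 3) is a factor.
Divide: s³ + 4s² - 8s - 33 = (s + 3)(s² + s - 11).
Apply the quadratic formula to s² + s - 11 = 0: s = (-1 ± √45)/2, i.e. s ≈ 2.8541 or s ≈ -3.8541.

s = -3.8541 or s = -3 or s = 2.8541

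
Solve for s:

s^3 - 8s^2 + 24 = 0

Possible rational roots are divisors of 24. Testing s = 2 gives 0, so (s - 2) is a factor.
Divide: s^3 - 8s^2 + 24 = (s - 2)(s^2 - 6s - 12).
Apply the quadratic formula to s^2 - 6s - 12 = 0: s = (6 +/- sqrt(84))/2, i.e. s ~= 7.5826 or s ~= -1.5826.

s = -1.5826 or s = 2 or s = 7.5826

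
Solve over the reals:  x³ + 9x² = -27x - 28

Rearrange: x³ + 9x² + 27x + 28 = 0.
Possible rational roots are divisors of 28. Testing x = -4 gives 0, so (x + 4) is a factor.
Divide: x³ + 9x² + 27x + 28 = (x + 4)(x² + 5x + 7).
The quadratic x² + 5x + 7 has discriminant -3 < 0, so no further real roots.

x = -4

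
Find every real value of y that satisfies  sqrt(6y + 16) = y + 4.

y = -2 or y = 0

Square both sides: 6y + 16 = (y + 4)^2.
Expand and rearrange: y^2 + 2y = 0.
Solving gives y = 0 or y = -2.
Check each candidate in the original equation:
  y = 0: sqrt(16) = 4, while y + 4 = 4 — valid.
  y = -2: sqrt(4) = 2, while y + 4 = 2 — valid.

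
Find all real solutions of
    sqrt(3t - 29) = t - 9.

Square both sides: 3t - 29 = (t - 9)^2.
Expand and rearrange: t^2 - 21t + 110 = 0.
Solving gives t = 11 or t = 10.
Check each candidate in the original equation:
  t = 11: sqrt(4) = 2, while t - 9 = 2 — valid.
  t = 10: sqrt(1) = 1, while t - 9 = 1 — valid.

t = 10 or t = 11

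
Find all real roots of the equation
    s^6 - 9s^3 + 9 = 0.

Let u = s^3. The equation becomes u^2 - 9u + 9 = 0.
By the quadratic formula, u = 3*sqrt(5)/2 + 9/2 or u = 9/2 - 3*sqrt(5)/2.
s^3 = 3*sqrt(5)/2 + 9/2 gives s = (3*sqrt(5)/2 + 9/2)^(1/3) ~= 1.9878.
s^3 = 9/2 - 3*sqrt(5)/2 gives s = (9/2 - 3*sqrt(5)/2)^(1/3) ~= 1.0464.

s = 1.0464 or s = 1.9878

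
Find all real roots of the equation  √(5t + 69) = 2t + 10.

t = -1

Square both sides: 5t + 69 = (2t + 10)².
Expand and rearrange: 4t² + 35t + 31 = 0.
Solving gives t = -1 or t = -7.75.
Check each candidate in the original equation:
  t = -1: √(64) = 8, while 2t + 10 = 8 — valid.
  t = -7.75: √(30.25) = 5.5, while 2t + 10 = -5.5 — extraneous.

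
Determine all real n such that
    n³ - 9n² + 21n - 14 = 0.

Possible rational roots are divisors of -14. Testing n = 2 gives 0, so (n - 2) is a factor.
Divide: n³ - 9n² + 21n - 14 = (n - 2)(n² - 7n + 7).
Apply the quadratic formula to n² - 7n + 7 = 0: n = (7 ± √21)/2, i.e. n ≈ 5.7913 or n ≈ 1.2087.

n = 1.2087 or n = 2 or n = 5.7913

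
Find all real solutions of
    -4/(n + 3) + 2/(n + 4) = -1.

Multiply both sides by (n + 3)(n + 4):
-4(n + 4) + 2(n + 3) = -(n + 3)(n + 4).
Expand and collect terms: -n^2 - 5n - 2 = 0.
By the quadratic formula, n = (5 +/- sqrt(17)) / -2, so n ~= -4.5616 or n ~= -0.4384.
Neither value makes a denominator zero (n != -3, n != -4), so both are valid.

n = -4.5616 or n = -0.4384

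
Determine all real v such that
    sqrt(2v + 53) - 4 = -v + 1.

v = -2

Isolate the radical: sqrt(2v + 53) = -v + 5.
Square both sides: 2v + 53 = (-v + 5)^2.
Expand and rearrange: v^2 - 12v - 28 = 0.
Solving gives v = 14 or v = -2.
Check each candidate in the original equation:
  v = 14: sqrt(81) = 9, while -v + 5 = -9 — extraneous.
  v = -2: sqrt(49) = 7, while -v + 5 = 7 — valid.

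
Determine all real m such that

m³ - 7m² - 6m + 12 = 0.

m = -1.5826 or m = 1 or m = 7.5826

Possible rational roots are divisors of 12. Testing m = 1 gives 0, so (m - 1) is a factor.
Divide: m³ - 7m² - 6m + 12 = (m - 1)(m² - 6m - 12).
Apply the quadratic formula to m² - 6m - 12 = 0: m = (6 ± √84)/2, i.e. m ≈ 7.5826 or m ≈ -1.5826.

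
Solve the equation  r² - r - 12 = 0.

Factor: (r - 4)(r + 3) = 0.
So r = 4 or r = -3.

r = -3 or r = 4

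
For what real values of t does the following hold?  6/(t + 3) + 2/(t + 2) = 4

t = -2.366 or t = -0.634

Multiply both sides by (t + 3)(t + 2):
6(t + 2) + 2(t + 3) = 4(t + 3)(t + 2).
Expand and collect terms: 4t^2 + 12t + 6 = 0.
By the quadratic formula, t = (-12 +/- sqrt(48)) / 8, so t ~= -0.634 or t ~= -2.366.
Neither value makes a denominator zero (t != -3, t != -2), so both are valid.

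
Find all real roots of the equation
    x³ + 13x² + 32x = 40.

Rearrange: x³ + 13x² + 32x - 40 = 0.
Possible rational roots are divisors of -40. Testing x = -5 gives 0, so (x + 5) is a factor.
Divide: x³ + 13x² + 32x - 40 = (x + 5)(x² + 8x - 8).
Apply the quadratic formula to x² + 8x - 8 = 0: x = (-8 ± √96)/2, i.e. x ≈ 0.899 or x ≈ -8.899.

x = -8.899 or x = -5 or x = 0.899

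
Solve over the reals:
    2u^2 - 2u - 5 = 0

u = -1.1583 or u = 2.1583

Discriminant: (-2)^2 - 4*2*(-5) = 44.
Quadratic formula: u = (2 +/- sqrt(44)) / 4.
So u = 1/2 + sqrt(11)/2 ~= 2.1583 or u = 1/2 - sqrt(11)/2 ~= -1.1583.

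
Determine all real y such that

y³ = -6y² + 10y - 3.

Rearrange: y³ + 6y² - 10y + 3 = 0.
Possible rational roots are divisors of 3. Testing y = 1 gives 0, so (y - 1) is a factor.
Divide: y³ + 6y² - 10y + 3 = (y - 1)(y² + 7y - 3).
Apply the quadratic formula to y² + 7y - 3 = 0: y = (-7 ± √61)/2, i.e. y ≈ 0.4051 or y ≈ -7.4051.

y = -7.4051 or y = 0.4051 or y = 1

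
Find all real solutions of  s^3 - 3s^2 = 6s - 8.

s = -2 or s = 1 or s = 4

Rearrange: s^3 - 3s^2 - 6s + 8 = 0.
Possible rational roots are divisors of 8. Testing s = -2 gives 0, so (s + 2) is a factor.
Divide: s^3 - 3s^2 - 6s + 8 = (s + 2)(s^2 - 5s + 4).
Factor the quadratic: s = 4 or s = 1.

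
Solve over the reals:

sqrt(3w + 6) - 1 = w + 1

w = -2 or w = 1

Isolate the radical: sqrt(3w + 6) = w + 2.
Square both sides: 3w + 6 = (w + 2)^2.
Expand and rearrange: w^2 + w - 2 = 0.
Solving gives w = 1 or w = -2.
Check each candidate in the original equation:
  w = 1: sqrt(9) = 3, while w + 2 = 3 — valid.
  w = -2: sqrt(0) = 0, while w + 2 = 0 — valid.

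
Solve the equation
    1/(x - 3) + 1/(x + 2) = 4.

x = -1.7625 or x = 3.2625

Multiply both sides by (x - 3)(x + 2):
(x + 2) + (x - 3) = 4(x - 3)(x + 2).
Expand and collect terms: 4x² - 6x - 23 = 0.
By the quadratic formula, x = (6 ± √404) / 8, so x ≈ 3.2625 or x ≈ -1.7625.
Neither value makes a denominator zero (x ≠ 3, x ≠ -2), so both are valid.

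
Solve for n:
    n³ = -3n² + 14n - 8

Rearrange: n³ + 3n² - 14n + 8 = 0.
Possible rational roots are divisors of 8. Testing n = 2 gives 0, so (n - 2) is a factor.
Divide: n³ + 3n² - 14n + 8 = (n - 2)(n² + 5n - 4).
Apply the quadratic formula to n² + 5n - 4 = 0: n = (-5 ± √41)/2, i.e. n ≈ 0.7016 or n ≈ -5.7016.

n = -5.7016 or n = 0.7016 or n = 2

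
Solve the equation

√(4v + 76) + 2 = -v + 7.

v = -3

Isolate the radical: √(4v + 76) = -v + 5.
Square both sides: 4v + 76 = (-v + 5)².
Expand and rearrange: v² - 14v - 51 = 0.
Solving gives v = 17 or v = -3.
Check each candidate in the original equation:
  v = 17: √(144) = 12, while -v + 5 = -12 — extraneous.
  v = -3: √(64) = 8, while -v + 5 = 8 — valid.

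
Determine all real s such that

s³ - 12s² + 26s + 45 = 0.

s = -1.1098 or s = 5 or s = 8.1098

Possible rational roots are divisors of 45. Testing s = 5 gives 0, so (s - 5) is a factor.
Divide: s³ - 12s² + 26s + 45 = (s - 5)(s² - 7s - 9).
Apply the quadratic formula to s² - 7s - 9 = 0: s = (7 ± √85)/2, i.e. s ≈ 8.1098 or s ≈ -1.1098.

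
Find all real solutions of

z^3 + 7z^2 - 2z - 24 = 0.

z = -6.772 or z = -2 or z = 1.772

Possible rational roots are divisors of -24. Testing z = -2 gives 0, so (z + 2) is a factor.
Divide: z^3 + 7z^2 - 2z - 24 = (z + 2)(z^2 + 5z - 12).
Apply the quadratic formula to z^2 + 5z - 12 = 0: z = (-5 +/- sqrt(73))/2, i.e. z ~= 1.772 or z ~= -6.772.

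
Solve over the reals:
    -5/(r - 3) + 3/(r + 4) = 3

Multiply both sides by (r - 3)(r + 4):
-5(r + 4) + 3(r - 3) = 3(r - 3)(r + 4).
Expand and collect terms: 3r² + 5r - 7 = 0.
By the quadratic formula, r = (-5 ± √109) / 6, so r ≈ 0.9067 or r ≈ -2.5734.
Neither value makes a denominator zero (r ≠ 3, r ≠ -4), so both are valid.

r = -2.5734 or r = 0.9067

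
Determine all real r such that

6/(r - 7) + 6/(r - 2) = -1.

r = -8 or r = 5

Multiply both sides by (r - 7)(r - 2):
6(r - 2) + 6(r - 7) = -(r - 7)(r - 2).
Expand and collect terms: -r^2 - 3r + 40 = 0.
Factor or apply the quadratic formula: r = -8 or r = 5.
Neither value makes a denominator zero (r != 7, r != 2), so both are valid.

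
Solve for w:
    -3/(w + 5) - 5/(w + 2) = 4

Multiply both sides by (w + 5)(w + 2):
-3(w + 2) - 5(w + 5) = 4(w + 5)(w + 2).
Expand and collect terms: 4w^2 + 36w + 71 = 0.
By the quadratic formula, w = (-36 +/- sqrt(160)) / 8, so w ~= -2.9189 or w ~= -6.0811.
Neither value makes a denominator zero (w != -5, w != -2), so both are valid.

w = -6.0811 or w = -2.9189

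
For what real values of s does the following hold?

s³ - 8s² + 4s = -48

s = -2 or s = 4 or s = 6

Rearrange: s³ - 8s² + 4s + 48 = 0.
Possible rational roots are divisors of 48. Testing s = 4 gives 0, so (s - 4) is a factor.
Divide: s³ - 8s² + 4s + 48 = (s - 4)(s² - 4s - 12).
Factor the quadratic: s = 6 or s = -2.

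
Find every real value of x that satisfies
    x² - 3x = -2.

x = 1 or x = 2

Bring every term to one side: x² - 3x + 2 = 0.
Factor: (x - 1)(x - 2) = 0.
So x = 1 or x = 2.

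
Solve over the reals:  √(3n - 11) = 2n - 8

Square both sides: 3n - 11 = (2n - 8)².
Expand and rearrange: 4n² - 35n + 75 = 0.
Solving gives n = 5 or n = 3.75.
Check each candidate in the original equation:
  n = 5: √(4) = 2, while 2n - 8 = 2 — valid.
  n = 3.75: √(0.25) = 0.5, while 2n - 8 = -0.5 — extraneous.

n = 5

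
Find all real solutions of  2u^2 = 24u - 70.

u = 5 or u = 7

Bring every term to one side: 2u^2 - 24u + 70 = 0.
Factor: 2(u - 7)(u - 5) = 0.
So u = 7 or u = 5.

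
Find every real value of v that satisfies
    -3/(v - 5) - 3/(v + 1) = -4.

v = -0.3423 or v = 5.8423

Multiply both sides by (v - 5)(v + 1):
-3(v + 1) - 3(v - 5) = -4(v - 5)(v + 1).
Expand and collect terms: -4v² + 22v + 8 = 0.
By the quadratic formula, v = (-22 ± √612) / -8, so v ≈ -0.3423 or v ≈ 5.8423.
Neither value makes a denominator zero (v ≠ 5, v ≠ -1), so both are valid.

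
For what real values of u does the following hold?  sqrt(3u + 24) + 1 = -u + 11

u = 4

Isolate the radical: sqrt(3u + 24) = -u + 10.
Square both sides: 3u + 24 = (-u + 10)^2.
Expand and rearrange: u^2 - 23u + 76 = 0.
Solving gives u = 19 or u = 4.
Check each candidate in the original equation:
  u = 19: sqrt(81) = 9, while -u + 10 = -9 — extraneous.
  u = 4: sqrt(36) = 6, while -u + 10 = 6 — valid.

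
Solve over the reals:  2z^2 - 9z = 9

Rearrange to standard form: 2z^2 - 9z - 9 = 0.
Discriminant: (-9)^2 - 4*2*(-9) = 153.
Quadratic formula: z = (9 +/- sqrt(153)) / 4.
So z = 9/4 + 3*sqrt(17)/4 ~= 5.3423 or z = 9/4 - 3*sqrt(17)/4 ~= -0.8423.

z = -0.8423 or z = 5.3423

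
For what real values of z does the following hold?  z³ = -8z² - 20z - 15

z = -3.618 or z = -3 or z = -1.382

Rearrange: z³ + 8z² + 20z + 15 = 0.
Possible rational roots are divisors of 15. Testing z = -3 gives 0, so (z + 3) is a factor.
Divide: z³ + 8z² + 20z + 15 = (z + 3)(z² + 5z + 5).
Apply the quadratic formula to z² + 5z + 5 = 0: z = (-5 ± √5)/2, i.e. z ≈ -1.382 or z ≈ -3.618.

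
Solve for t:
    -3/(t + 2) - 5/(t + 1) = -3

Multiply both sides by (t + 2)(t + 1):
-3(t + 1) - 5(t + 2) = -3(t + 2)(t + 1).
Expand and collect terms: -3t^2 - t + 7 = 0.
By the quadratic formula, t = (1 +/- sqrt(85)) / -6, so t ~= -1.7033 or t ~= 1.3699.
Neither value makes a denominator zero (t != -2, t != -1), so both are valid.

t = -1.7033 or t = 1.3699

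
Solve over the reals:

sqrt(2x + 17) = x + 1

x = 4

Square both sides: 2x + 17 = (x + 1)^2.
Expand and rearrange: x^2 - 16 = 0.
Solving gives x = 4 or x = -4.
Check each candidate in the original equation:
  x = 4: sqrt(25) = 5, while x + 1 = 5 — valid.
  x = -4: sqrt(9) = 3, while x + 1 = -3 — extraneous.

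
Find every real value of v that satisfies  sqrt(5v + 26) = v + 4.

Square both sides: 5v + 26 = (v + 4)^2.
Expand and rearrange: v^2 + 3v - 10 = 0.
Solving gives v = 2 or v = -5.
Check each candidate in the original equation:
  v = 2: sqrt(36) = 6, while v + 4 = 6 — valid.
  v = -5: sqrt(1) = 1, while v + 4 = -1 — extraneous.

v = 2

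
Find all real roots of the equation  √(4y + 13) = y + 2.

y = 3

Square both sides: 4y + 13 = (y + 2)².
Expand and rearrange: y² - 9 = 0.
Solving gives y = 3 or y = -3.
Check each candidate in the original equation:
  y = 3: √(25) = 5, while y + 2 = 5 — valid.
  y = -3: √(1) = 1, while y + 2 = -1 — extraneous.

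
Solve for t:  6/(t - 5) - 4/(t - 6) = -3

Multiply both sides by (t - 5)(t - 6):
6(t - 6) - 4(t - 5) = -3(t - 5)(t - 6).
Expand and collect terms: -3t² + 31t - 74 = 0.
By the quadratic formula, t = (-31 ± √73) / -6, so t ≈ 3.7427 or t ≈ 6.5907.
Neither value makes a denominator zero (t ≠ 5, t ≠ 6), so both are valid.

t = 3.7427 or t = 6.5907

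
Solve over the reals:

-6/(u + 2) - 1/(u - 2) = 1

u = -8.6235 or u = 1.6235

Multiply both sides by (u + 2)(u - 2):
-6(u - 2) - (u + 2) = (u + 2)(u - 2).
Expand and collect terms: u^2 + 7u - 14 = 0.
By the quadratic formula, u = (-7 +/- sqrt(105)) / 2, so u ~= 1.6235 or u ~= -8.6235.
Neither value makes a denominator zero (u != -2, u != 2), so both are valid.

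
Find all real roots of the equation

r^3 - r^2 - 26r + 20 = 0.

Possible rational roots are divisors of 20. Testing r = -5 gives 0, so (r + 5) is a factor.
Divide: r^3 - r^2 - 26r + 20 = (r + 5)(r^2 - 6r + 4).
Apply the quadratic formula to r^2 - 6r + 4 = 0: r = (6 +/- sqrt(20))/2, i.e. r ~= 5.2361 or r ~= 0.7639.

r = -5 or r = 0.7639 or r = 5.2361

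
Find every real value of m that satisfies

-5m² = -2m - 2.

Rearrange to standard form: -5m² + 2m + 2 = 0.
Discriminant: (2)² − 4·(-5)·2 = 44.
Quadratic formula: m = (-2 ± √44) / (-10).
So m = 1/5 - √(11)/5 ≈ -0.4633 or m = 1/5 + √(11)/5 ≈ 0.8633.

m = -0.4633 or m = 0.8633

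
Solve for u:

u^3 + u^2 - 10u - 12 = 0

u = -3 or u = -1.2361 or u = 3.2361

Possible rational roots are divisors of -12. Testing u = -3 gives 0, so (u + 3) is a factor.
Divide: u^3 + u^2 - 10u - 12 = (u + 3)(u^2 - 2u - 4).
Apply the quadratic formula to u^2 - 2u - 4 = 0: u = (2 +/- sqrt(20))/2, i.e. u ~= 3.2361 or u ~= -1.2361.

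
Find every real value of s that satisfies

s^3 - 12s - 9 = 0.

s = -3 or s = -0.7913 or s = 3.7913

Possible rational roots are divisors of -9. Testing s = -3 gives 0, so (s + 3) is a factor.
Divide: s^3 - 12s - 9 = (s + 3)(s^2 - 3s - 3).
Apply the quadratic formula to s^2 - 3s - 3 = 0: s = (3 +/- sqrt(21))/2, i.e. s ~= 3.7913 or s ~= -0.7913.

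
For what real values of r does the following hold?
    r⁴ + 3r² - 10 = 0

r = -1.4142 or r = 1.4142

Let u = r². The equation becomes u² + 3u - 10 = 0.
Factor: (u + 5)(u - 2) = 0, so u = -5 or u = 2.
r² = -5 < 0 has no real solution.
r² = 2 gives r = ±√(2) ≈ ±1.4142.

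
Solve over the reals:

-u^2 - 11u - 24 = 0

Factor: -1(u + 3)(u + 8) = 0.
So u = -3 or u = -8.

u = -8 or u = -3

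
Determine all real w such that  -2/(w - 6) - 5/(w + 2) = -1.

w = 1.4689 or w = 9.5311

Multiply both sides by (w - 6)(w + 2):
-2(w + 2) - 5(w - 6) = -(w - 6)(w + 2).
Expand and collect terms: -w² + 11w - 14 = 0.
By the quadratic formula, w = (-11 ± √65) / -2, so w ≈ 1.4689 or w ≈ 9.5311.
Neither value makes a denominator zero (w ≠ 6, w ≠ -2), so both are valid.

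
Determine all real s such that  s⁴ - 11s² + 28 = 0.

Let u = s². The equation becomes u² - 11u + 28 = 0.
Factor: (u - 7)(u - 4) = 0, so u = 7 or u = 4.
s² = 7 gives s = ±√(7) ≈ ±2.6458.
s² = 4 gives s = ±2.

s = -2.6458 or s = -2 or s = 2 or s = 2.6458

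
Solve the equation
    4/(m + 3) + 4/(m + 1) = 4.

Multiply both sides by (m + 3)(m + 1):
4(m + 1) + 4(m + 3) = 4(m + 3)(m + 1).
Expand and collect terms: 4m^2 + 8m - 4 = 0.
By the quadratic formula, m = (-8 +/- sqrt(128)) / 8, so m ~= 0.4142 or m ~= -2.4142.
Neither value makes a denominator zero (m != -3, m != -1), so both are valid.

m = -2.4142 or m = 0.4142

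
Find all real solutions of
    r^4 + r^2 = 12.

r = -1.7321 or r = 1.7321

Let u = r^2. The equation becomes u^2 + u - 12 = 0.
Factor: (u - 3)(u + 4) = 0, so u = 3 or u = -4.
r^2 = 3 gives r = +/-sqrt(3) ~= +/-1.7321.
r^2 = -4 < 0 has no real solution.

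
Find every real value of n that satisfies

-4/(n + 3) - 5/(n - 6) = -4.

Multiply both sides by (n + 3)(n - 6):
-4(n - 6) - 5(n + 3) = -4(n + 3)(n - 6).
Expand and collect terms: -4n^2 + 21n + 63 = 0.
By the quadratic formula, n = (-21 +/- sqrt(1449)) / -8, so n ~= -2.1332 or n ~= 7.3832.
Neither value makes a denominator zero (n != -3, n != 6), so both are valid.

n = -2.1332 or n = 7.3832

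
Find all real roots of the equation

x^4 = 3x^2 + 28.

x = -2.6458 or x = 2.6458

Let u = x^2. The equation becomes u^2 - 3u - 28 = 0.
Factor: (u + 4)(u - 7) = 0, so u = -4 or u = 7.
x^2 = -4 < 0 has no real solution.
x^2 = 7 gives x = +/-sqrt(7) ~= +/-2.6458.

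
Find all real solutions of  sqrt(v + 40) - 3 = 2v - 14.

Isolate the radical: sqrt(v + 40) = 2v - 11.
Square both sides: v + 40 = (2v - 11)^2.
Expand and rearrange: 4v^2 - 45v + 81 = 0.
Solving gives v = 9 or v = 2.25.
Check each candidate in the original equation:
  v = 9: sqrt(49) = 7, while 2v - 11 = 7 — valid.
  v = 2.25: sqrt(42.25) = 6.5, while 2v - 11 = -6.5 — extraneous.

v = 9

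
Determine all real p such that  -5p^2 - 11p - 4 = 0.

p = -1.7403 or p = -0.4597

Discriminant: (-11)^2 - 4*(-5)*(-4) = 41.
Quadratic formula: p = (11 +/- sqrt(41)) / (-10).
So p = -11/10 - sqrt(41)/10 ~= -1.7403 or p = -11/10 + sqrt(41)/10 ~= -0.4597.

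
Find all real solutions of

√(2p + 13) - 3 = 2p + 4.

Isolate the radical: √(2p + 13) = 2p + 7.
Square both sides: 2p + 13 = (2p + 7)².
Expand and rearrange: 4p² + 26p + 36 = 0.
Solving gives p = -2 or p = -4.5.
Check each candidate in the original equation:
  p = -2: √(9) = 3, while 2p + 7 = 3 — valid.
  p = -4.5: √(4) = 2, while 2p + 7 = -2 — extraneous.

p = -2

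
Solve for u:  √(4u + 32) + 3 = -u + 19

Isolate the radical: √(4u + 32) = -u + 16.
Square both sides: 4u + 32 = (-u + 16)².
Expand and rearrange: u² - 36u + 224 = 0.
Solving gives u = 28 or u = 8.
Check each candidate in the original equation:
  u = 28: √(144) = 12, while -u + 16 = -12 — extraneous.
  u = 8: √(64) = 8, while -u + 16 = 8 — valid.

u = 8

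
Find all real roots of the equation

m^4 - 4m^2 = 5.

m = -2.2361 or m = 2.2361

Let u = m^2. The equation becomes u^2 - 4u - 5 = 0.
Factor: (u + 1)(u - 5) = 0, so u = -1 or u = 5.
m^2 = -1 < 0 has no real solution.
m^2 = 5 gives m = +/-sqrt(5) ~= +/-2.2361.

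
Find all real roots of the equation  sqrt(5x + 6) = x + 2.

x = -1 or x = 2

Square both sides: 5x + 6 = (x + 2)^2.
Expand and rearrange: x^2 - x - 2 = 0.
Solving gives x = 2 or x = -1.
Check each candidate in the original equation:
  x = 2: sqrt(16) = 4, while x + 2 = 4 — valid.
  x = -1: sqrt(1) = 1, while x + 2 = 1 — valid.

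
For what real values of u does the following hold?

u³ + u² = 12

Rearrange: u³ + u² - 12 = 0.
Possible rational roots are divisors of -12. Testing u = 2 gives 0, so (u - 2) is a factor.
Divide: u³ + u² - 12 = (u - 2)(u² + 3u + 6).
The quadratic u² + 3u + 6 has discriminant -15 < 0, so no further real roots.

u = 2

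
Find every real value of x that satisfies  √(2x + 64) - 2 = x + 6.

Isolate the radical: √(2x + 64) = x + 8.
Square both sides: 2x + 64 = (x + 8)².
Expand and rearrange: x² + 14x = 0.
Solving gives x = 0 or x = -14.
Check each candidate in the original equation:
  x = 0: √(64) = 8, while x + 8 = 8 — valid.
  x = -14: √(36) = 6, while x + 8 = -6 — extraneous.

x = 0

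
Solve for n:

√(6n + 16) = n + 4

n = -2 or n = 0

Square both sides: 6n + 16 = (n + 4)².
Expand and rearrange: n² + 2n = 0.
Solving gives n = 0 or n = -2.
Check each candidate in the original equation:
  n = 0: √(16) = 4, while n + 4 = 4 — valid.
  n = -2: √(4) = 2, while n + 4 = 2 — valid.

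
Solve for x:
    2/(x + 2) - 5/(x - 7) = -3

Multiply both sides by (x + 2)(x - 7):
2(x - 7) - 5(x + 2) = -3(x + 2)(x - 7).
Expand and collect terms: -3x² + 18x + 66 = 0.
By the quadratic formula, x = (-18 ± √1116) / -6, so x ≈ -2.5678 or x ≈ 8.5678.
Neither value makes a denominator zero (x ≠ -2, x ≠ 7), so both are valid.

x = -2.5678 or x = 8.5678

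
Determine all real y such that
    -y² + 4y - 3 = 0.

Factor: -1(y - 3)(y - 1) = 0.
So y = 3 or y = 1.

y = 1 or y = 3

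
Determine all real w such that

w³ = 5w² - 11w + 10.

w = 2

Rearrange: w³ - 5w² + 11w - 10 = 0.
Possible rational roots are divisors of -10. Testing w = 2 gives 0, so (w - 2) is a factor.
Divide: w³ - 5w² + 11w - 10 = (w - 2)(w² - 3w + 5).
The quadratic w² - 3w + 5 has discriminant -11 < 0, so no further real roots.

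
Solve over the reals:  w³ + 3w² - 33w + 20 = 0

Possible rational roots are divisors of 20. Testing w = 4 gives 0, so (w - 4) is a factor.
Divide: w³ + 3w² - 33w + 20 = (w - 4)(w² + 7w - 5).
Apply the quadratic formula to w² + 7w - 5 = 0: w = (-7 ± √69)/2, i.e. w ≈ 0.6533 or w ≈ -7.6533.

w = -7.6533 or w = 0.6533 or w = 4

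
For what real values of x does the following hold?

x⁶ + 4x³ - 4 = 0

x = -1.6902 or x = 0.9392

Let u = x³. The equation becomes u² + 4u - 4 = 0.
By the quadratic formula, u = -2 + 2·√(2) or u = -2·√(2) - 2.
x³ = -2 + 2·√(2) gives x = ∛(-2 + 2·√(2)) ≈ 0.9392.
x³ = -2·√(2) - 2 gives x = -∛(2 + 2·√(2)) ≈ -1.6902.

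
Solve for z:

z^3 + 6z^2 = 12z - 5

z = -7.6533 or z = 0.6533 or z = 1

Rearrange: z^3 + 6z^2 - 12z + 5 = 0.
Possible rational roots are divisors of 5. Testing z = 1 gives 0, so (z - 1) is a factor.
Divide: z^3 + 6z^2 - 12z + 5 = (z - 1)(z^2 + 7z - 5).
Apply the quadratic formula to z^2 + 7z - 5 = 0: z = (-7 +/- sqrt(69))/2, i.e. z ~= 0.6533 or z ~= -7.6533.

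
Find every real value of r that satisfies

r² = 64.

Bring every term to one side: r² - 64 = 0.
Factor: (r + 8)(r - 8) = 0.
So r = -8 or r = 8.

r = -8 or r = 8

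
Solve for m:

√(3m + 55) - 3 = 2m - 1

m = 3

Isolate the radical: √(3m + 55) = 2m + 2.
Square both sides: 3m + 55 = (2m + 2)².
Expand and rearrange: 4m² + 5m - 51 = 0.
Solving gives m = 3 or m = -4.25.
Check each candidate in the original equation:
  m = 3: √(64) = 8, while 2m + 2 = 8 — valid.
  m = -4.25: √(42.25) = 6.5, while 2m + 2 = -6.5 — extraneous.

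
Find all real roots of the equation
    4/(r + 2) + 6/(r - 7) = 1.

Multiply both sides by (r + 2)(r - 7):
4(r - 7) + 6(r + 2) = (r + 2)(r - 7).
Expand and collect terms: r² - 15r + 2 = 0.
By the quadratic formula, r = (15 ± √217) / 2, so r ≈ 14.8655 or r ≈ 0.1345.
Neither value makes a denominator zero (r ≠ -2, r ≠ 7), so both are valid.

r = 0.1345 or r = 14.8655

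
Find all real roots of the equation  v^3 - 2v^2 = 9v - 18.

v = -3 or v = 2 or v = 3

Rearrange: v^3 - 2v^2 - 9v + 18 = 0.
Possible rational roots are divisors of 18. Testing v = 2 gives 0, so (v - 2) is a factor.
Divide: v^3 - 2v^2 - 9v + 18 = (v - 2)(v^2 - 9).
Factor the quadratic: v = 3 or v = -3.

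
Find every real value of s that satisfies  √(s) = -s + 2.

Square both sides: s = (-s + 2)².
Expand and rearrange: s² - 5s + 4 = 0.
Solving gives s = 4 or s = 1.
Check each candidate in the original equation:
  s = 4: √(4) = 2, while -s + 2 = -2 — extraneous.
  s = 1: √(1) = 1, while -s + 2 = 1 — valid.

s = 1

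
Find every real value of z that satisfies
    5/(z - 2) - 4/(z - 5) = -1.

z = -1 or z = 7

Multiply both sides by (z - 2)(z - 5):
5(z - 5) - 4(z - 2) = -(z - 2)(z - 5).
Expand and collect terms: -z^2 + 6z + 7 = 0.
Factor or apply the quadratic formula: z = -1 or z = 7.
Neither value makes a denominator zero (z != 2, z != 5), so both are valid.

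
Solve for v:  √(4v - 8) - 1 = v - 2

v = 3

Isolate the radical: √(4v - 8) = v - 1.
Square both sides: 4v - 8 = (v - 1)².
Expand and rearrange: v² - 6v + 9 = 0.
This gives the repeated root v = 3.
Check in the original equation:
  v = 3: √(4) = 2, while v - 1 = 2 — valid.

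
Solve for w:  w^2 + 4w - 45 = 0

w = -9 or w = 5

Factor: (w + 9)(w - 5) = 0.
So w = -9 or w = 5.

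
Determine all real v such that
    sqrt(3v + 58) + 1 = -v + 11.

v = 2

Isolate the radical: sqrt(3v + 58) = -v + 10.
Square both sides: 3v + 58 = (-v + 10)^2.
Expand and rearrange: v^2 - 23v + 42 = 0.
Solving gives v = 21 or v = 2.
Check each candidate in the original equation:
  v = 21: sqrt(121) = 11, while -v + 10 = -11 — extraneous.
  v = 2: sqrt(64) = 8, while -v + 10 = 8 — valid.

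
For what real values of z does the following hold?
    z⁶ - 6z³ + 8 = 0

Let u = z³. The equation becomes u² - 6u + 8 = 0.
Factor: (u - 2)(u - 4) = 0, so u = 2 or u = 4.
z³ = 2 gives z = ∛(2) ≈ 1.2599.
z³ = 4 gives z = ∛(4) ≈ 1.5874.

z = 1.2599 or z = 1.5874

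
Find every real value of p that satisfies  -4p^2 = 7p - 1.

Rearrange to standard form: -4p^2 - 7p + 1 = 0.
Discriminant: (-7)^2 - 4*(-4)*1 = 65.
Quadratic formula: p = (7 +/- sqrt(65)) / (-8).
So p = -sqrt(65)/8 - 7/8 ~= -1.8828 or p = -7/8 + sqrt(65)/8 ~= 0.1328.

p = -1.8828 or p = 0.1328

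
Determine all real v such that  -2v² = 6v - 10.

v = -4.1926 or v = 1.1926

Rearrange to standard form: -2v² - 6v + 10 = 0.
Discriminant: (-6)² − 4·(-2)·10 = 116.
Quadratic formula: v = (6 ± √116) / (-4).
So v = -√(29)/2 - 3/2 ≈ -4.1926 or v = -3/2 + √(29)/2 ≈ 1.1926.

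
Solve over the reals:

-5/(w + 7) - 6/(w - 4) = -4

Multiply both sides by (w + 7)(w - 4):
-5(w - 4) - 6(w + 7) = -4(w + 7)(w - 4).
Expand and collect terms: -4w^2 - w + 134 = 0.
By the quadratic formula, w = (1 +/- sqrt(2145)) / -8, so w ~= -5.9143 or w ~= 5.6643.
Neither value makes a denominator zero (w != -7, w != 4), so both are valid.

w = -5.9143 or w = 5.6643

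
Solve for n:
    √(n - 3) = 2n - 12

Square both sides: n - 3 = (2n - 12)².
Expand and rearrange: 4n² - 49n + 147 = 0.
Solving gives n = 7 or n = 5.25.
Check each candidate in the original equation:
  n = 7: √(4) = 2, while 2n - 12 = 2 — valid.
  n = 5.25: √(2.25) = 1.5, while 2n - 12 = -1.5 — extraneous.

n = 7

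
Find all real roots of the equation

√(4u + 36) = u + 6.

u = 0

Square both sides: 4u + 36 = (u + 6)².
Expand and rearrange: u² + 8u = 0.
Solving gives u = 0 or u = -8.
Check each candidate in the original equation:
  u = 0: √(36) = 6, while u + 6 = 6 — valid.
  u = -8: √(4) = 2, while u + 6 = -2 — extraneous.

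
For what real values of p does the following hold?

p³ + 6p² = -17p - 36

p = -4

Rearrange: p³ + 6p² + 17p + 36 = 0.
Possible rational roots are divisors of 36. Testing p = -4 gives 0, so (p + 4) is a factor.
Divide: p³ + 6p² + 17p + 36 = (p + 4)(p² + 2p + 9).
The quadratic p² + 2p + 9 has discriminant -32 < 0, so no further real roots.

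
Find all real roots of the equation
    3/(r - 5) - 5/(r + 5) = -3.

r = -3.0985 or r = 3.7652

Multiply both sides by (r - 5)(r + 5):
3(r + 5) - 5(r - 5) = -3(r - 5)(r + 5).
Expand and collect terms: -3r^2 + 2r + 35 = 0.
By the quadratic formula, r = (-2 +/- sqrt(424)) / -6, so r ~= -3.0985 or r ~= 3.7652.
Neither value makes a denominator zero (r != 5, r != -5), so both are valid.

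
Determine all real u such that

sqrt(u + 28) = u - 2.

Square both sides: u + 28 = (u - 2)^2.
Expand and rearrange: u^2 - 5u - 24 = 0.
Solving gives u = 8 or u = -3.
Check each candidate in the original equation:
  u = 8: sqrt(36) = 6, while u - 2 = 6 — valid.
  u = -3: sqrt(25) = 5, while u - 2 = -5 — extraneous.

u = 8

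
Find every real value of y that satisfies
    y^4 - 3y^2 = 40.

y = -2.8284 or y = 2.8284

Let u = y^2. The equation becomes u^2 - 3u - 40 = 0.
Factor: (u - 8)(u + 5) = 0, so u = 8 or u = -5.
y^2 = 8 gives y = +/-2*sqrt(2) ~= +/-2.8284.
y^2 = -5 < 0 has no real solution.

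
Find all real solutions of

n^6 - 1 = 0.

n = -1 or n = 1

Let u = n^3. The equation becomes u^2 - 1 = 0.
Factor: (u - 1)(u + 1) = 0, so u = 1 or u = -1.
n^3 = 1 gives n = 1.
n^3 = -1 gives n = -1.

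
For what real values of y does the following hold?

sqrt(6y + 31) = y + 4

Square both sides: 6y + 31 = (y + 4)^2.
Expand and rearrange: y^2 + 2y - 15 = 0.
Solving gives y = 3 or y = -5.
Check each candidate in the original equation:
  y = 3: sqrt(49) = 7, while y + 4 = 7 — valid.
  y = -5: sqrt(1) = 1, while y + 4 = -1 — extraneous.

y = 3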